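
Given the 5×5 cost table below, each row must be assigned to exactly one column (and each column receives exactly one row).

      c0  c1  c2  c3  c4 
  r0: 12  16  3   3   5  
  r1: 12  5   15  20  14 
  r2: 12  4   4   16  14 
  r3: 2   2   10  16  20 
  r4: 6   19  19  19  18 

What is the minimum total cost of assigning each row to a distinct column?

Minimum assignment cost: 29

optimal assignment: row0→col3 (cost 3), row1→col4 (cost 14), row2→col2 (cost 4), row3→col1 (cost 2), row4→col0 (cost 6)
total = 3 + 14 + 4 + 2 + 6 = 29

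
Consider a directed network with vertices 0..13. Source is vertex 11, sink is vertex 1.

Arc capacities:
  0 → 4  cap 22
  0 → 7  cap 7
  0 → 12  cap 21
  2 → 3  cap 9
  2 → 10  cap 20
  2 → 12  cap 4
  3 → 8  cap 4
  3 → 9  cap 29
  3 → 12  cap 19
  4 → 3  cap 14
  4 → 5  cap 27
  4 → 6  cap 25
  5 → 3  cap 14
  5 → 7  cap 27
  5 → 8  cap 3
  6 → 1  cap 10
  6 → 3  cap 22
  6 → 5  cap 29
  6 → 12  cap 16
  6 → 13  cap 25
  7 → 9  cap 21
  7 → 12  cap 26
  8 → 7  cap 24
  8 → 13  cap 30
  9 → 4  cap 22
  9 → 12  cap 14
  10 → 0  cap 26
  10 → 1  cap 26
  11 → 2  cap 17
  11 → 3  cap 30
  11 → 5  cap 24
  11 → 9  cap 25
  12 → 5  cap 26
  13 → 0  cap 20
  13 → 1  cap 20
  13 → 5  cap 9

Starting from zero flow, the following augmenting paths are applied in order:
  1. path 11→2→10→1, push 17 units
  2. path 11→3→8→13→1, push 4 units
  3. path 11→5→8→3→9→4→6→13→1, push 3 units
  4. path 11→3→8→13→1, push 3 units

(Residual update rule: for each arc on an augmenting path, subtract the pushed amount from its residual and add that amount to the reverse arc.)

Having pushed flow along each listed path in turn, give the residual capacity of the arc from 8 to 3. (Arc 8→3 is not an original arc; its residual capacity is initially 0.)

Residual capacity of (8,3): 4

after path 1 (11→2→10→1, push 17): res(8,3)=0
after path 2 (11→3→8→13→1, push 4): res(8,3)=4
after path 3 (11→5→8→3→9→4→6→13→1, push 3): res(8,3)=1
after path 4 (11→3→8→13→1, push 3): res(8,3)=4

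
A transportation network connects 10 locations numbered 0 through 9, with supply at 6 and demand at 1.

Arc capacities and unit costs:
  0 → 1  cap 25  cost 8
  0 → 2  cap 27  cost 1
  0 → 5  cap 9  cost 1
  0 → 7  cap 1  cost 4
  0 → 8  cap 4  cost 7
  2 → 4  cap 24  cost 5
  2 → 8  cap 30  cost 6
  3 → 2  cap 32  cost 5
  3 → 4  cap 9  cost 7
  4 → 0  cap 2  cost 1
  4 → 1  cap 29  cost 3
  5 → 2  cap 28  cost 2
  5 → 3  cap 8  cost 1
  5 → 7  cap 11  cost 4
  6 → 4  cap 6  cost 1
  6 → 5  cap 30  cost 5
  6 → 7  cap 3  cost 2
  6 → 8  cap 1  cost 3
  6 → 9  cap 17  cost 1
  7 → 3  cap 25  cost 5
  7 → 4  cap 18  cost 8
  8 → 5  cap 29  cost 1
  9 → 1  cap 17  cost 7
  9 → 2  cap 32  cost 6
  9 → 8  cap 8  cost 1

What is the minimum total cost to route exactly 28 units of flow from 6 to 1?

shortest-cost path #1: 6→4→1 push 6 @ unit cost 4 (adds 24)
shortest-cost path #2: 6→9→1 push 17 @ unit cost 8 (adds 136)
shortest-cost path #3: 6→7→4→1 push 3 @ unit cost 13 (adds 39)
shortest-cost path #4: 6→8→5→2→4→1 push 1 @ unit cost 14 (adds 14)
shortest-cost path #5: 6→5→2→4→1 push 1 @ unit cost 15 (adds 15)
total cost = 228

Minimum cost for 28 units: 228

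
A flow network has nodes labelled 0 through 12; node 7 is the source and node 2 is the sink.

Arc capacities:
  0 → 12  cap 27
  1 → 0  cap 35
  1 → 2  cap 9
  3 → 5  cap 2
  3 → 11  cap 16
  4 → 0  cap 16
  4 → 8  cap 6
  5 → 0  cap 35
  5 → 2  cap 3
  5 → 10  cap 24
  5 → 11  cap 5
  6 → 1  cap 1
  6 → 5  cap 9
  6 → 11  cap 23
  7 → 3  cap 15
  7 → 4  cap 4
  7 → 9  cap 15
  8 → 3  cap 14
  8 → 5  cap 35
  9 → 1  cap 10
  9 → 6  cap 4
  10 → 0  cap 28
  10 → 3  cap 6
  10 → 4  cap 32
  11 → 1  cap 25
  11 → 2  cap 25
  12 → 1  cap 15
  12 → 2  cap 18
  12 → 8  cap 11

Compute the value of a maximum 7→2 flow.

augment #1: 7→3→5→2 bottleneck 2, total now 2
augment #2: 7→3→11→2 bottleneck 13, total now 15
augment #3: 7→9→1→2 bottleneck 9, total now 24
augment #4: 7→4→0→12→2 bottleneck 4, total now 28
augment #5: 7→9→6→5→2 bottleneck 1, total now 29
augment #6: 7→9→6→11→2 bottleneck 3, total now 32
augment #7: 7→9→1→0→12→2 bottleneck 1, total now 33

Maximum flow value: 33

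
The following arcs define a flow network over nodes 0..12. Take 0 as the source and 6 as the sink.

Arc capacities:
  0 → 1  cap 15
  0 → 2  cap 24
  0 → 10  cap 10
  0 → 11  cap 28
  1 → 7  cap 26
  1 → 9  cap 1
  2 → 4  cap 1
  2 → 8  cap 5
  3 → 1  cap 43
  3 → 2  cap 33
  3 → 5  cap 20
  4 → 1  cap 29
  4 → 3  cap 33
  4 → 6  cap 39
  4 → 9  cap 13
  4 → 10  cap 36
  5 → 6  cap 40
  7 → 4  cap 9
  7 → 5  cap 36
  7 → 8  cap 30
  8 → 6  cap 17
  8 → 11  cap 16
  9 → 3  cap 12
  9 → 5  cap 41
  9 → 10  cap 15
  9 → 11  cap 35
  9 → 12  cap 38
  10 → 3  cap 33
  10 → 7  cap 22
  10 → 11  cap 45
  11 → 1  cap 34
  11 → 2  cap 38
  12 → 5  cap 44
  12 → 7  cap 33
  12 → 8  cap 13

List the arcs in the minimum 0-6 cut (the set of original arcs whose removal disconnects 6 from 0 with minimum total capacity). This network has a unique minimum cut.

Min-cut arcs: {(0,10), (1,7), (1,9), (2,4), (2,8)} (total capacity 43)

augment #1: 0→2→4→6 push 1
augment #2: 0→2→8→6 push 5
augment #3: 0→1→7→4→6 push 9
augment #4: 0→1→7→5→6 push 6
augment #5: 0→10→3→5→6 push 10
augment #6: 0→11→1→7→5→6 push 11
augment #7: 0→11→1→9→5→6 push 1
max flow = 43; residual-reachable set from 0 gives S-side
cut edges (S→T): {(0,10), (1,7), (1,9), (2,4), (2,8)} total cap 43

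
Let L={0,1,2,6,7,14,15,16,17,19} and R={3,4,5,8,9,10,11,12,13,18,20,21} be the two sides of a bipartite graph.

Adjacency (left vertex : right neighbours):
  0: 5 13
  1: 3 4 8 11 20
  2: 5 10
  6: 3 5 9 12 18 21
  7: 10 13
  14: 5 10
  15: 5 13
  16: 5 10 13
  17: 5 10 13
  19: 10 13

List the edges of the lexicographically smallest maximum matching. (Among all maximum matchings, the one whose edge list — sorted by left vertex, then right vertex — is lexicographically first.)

Lex-smallest maximum matching: {(0,5), (1,3), (2,10), (6,9), (7,13)}

|M| = 5 (so the lex-smallest maximum matching has 5 edges)
process left vertices in ascending order; for each, take the smallest-labelled available neighbour that still permits 5 edges overall, or leave it unmatched if none does
lex-smallest matching: {0-5, 1-3, 2-10, 6-9, 7-13}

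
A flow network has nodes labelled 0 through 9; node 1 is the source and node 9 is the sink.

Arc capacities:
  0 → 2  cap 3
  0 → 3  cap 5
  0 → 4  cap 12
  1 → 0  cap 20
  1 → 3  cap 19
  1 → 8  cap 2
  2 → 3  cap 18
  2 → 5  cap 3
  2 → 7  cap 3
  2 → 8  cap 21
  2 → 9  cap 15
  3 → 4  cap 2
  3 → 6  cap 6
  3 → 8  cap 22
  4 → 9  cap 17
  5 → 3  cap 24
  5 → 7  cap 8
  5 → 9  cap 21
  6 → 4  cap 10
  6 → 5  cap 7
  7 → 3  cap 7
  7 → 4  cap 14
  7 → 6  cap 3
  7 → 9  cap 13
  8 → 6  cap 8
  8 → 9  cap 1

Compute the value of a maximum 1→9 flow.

Maximum flow value: 28

augment #1: 1→8→9 bottleneck 1, total now 1
augment #2: 1→0→2→9 bottleneck 3, total now 4
augment #3: 1→0→4→9 bottleneck 12, total now 16
augment #4: 1→3→4→9 bottleneck 2, total now 18
augment #5: 1→3→6→4→9 bottleneck 3, total now 21
augment #6: 1→3→6→5→9 bottleneck 3, total now 24
augment #7: 1→8→6→5→9 bottleneck 1, total now 25
augment #8: 1→3→8→6→5→9 bottleneck 3, total now 28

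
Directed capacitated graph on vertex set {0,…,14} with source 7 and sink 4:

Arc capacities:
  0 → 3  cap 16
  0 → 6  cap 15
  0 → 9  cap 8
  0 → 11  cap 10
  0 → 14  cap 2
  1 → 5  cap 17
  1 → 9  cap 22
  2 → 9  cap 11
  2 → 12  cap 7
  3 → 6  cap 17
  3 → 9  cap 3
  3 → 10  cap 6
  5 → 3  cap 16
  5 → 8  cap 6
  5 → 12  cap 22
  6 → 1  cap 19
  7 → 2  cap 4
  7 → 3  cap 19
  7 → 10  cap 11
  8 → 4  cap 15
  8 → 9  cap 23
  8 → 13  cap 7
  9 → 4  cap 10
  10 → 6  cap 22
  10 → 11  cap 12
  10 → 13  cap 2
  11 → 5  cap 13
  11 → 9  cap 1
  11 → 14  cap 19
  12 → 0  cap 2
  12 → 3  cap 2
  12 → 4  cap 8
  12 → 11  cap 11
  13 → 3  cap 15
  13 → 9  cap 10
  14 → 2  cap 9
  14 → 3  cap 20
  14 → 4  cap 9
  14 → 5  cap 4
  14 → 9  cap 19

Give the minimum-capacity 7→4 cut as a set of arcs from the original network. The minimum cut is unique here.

augment #1: 7→2→9→4 push 4
augment #2: 7→3→9→4 push 3
augment #3: 7→10→11→9→4 push 1
augment #4: 7→10→11→14→4 push 9
augment #5: 7→10→13→9→4 push 1
augment #6: 7→3→6→1→9→4 push 1
augment #7: 7→3→6→1→5→8→4 push 6
augment #8: 7→3→6→1→5→12→4 push 8
max flow = 33; residual-reachable set from 7 gives S-side
cut edges (S→T): {(5,8), (9,4), (12,4), (14,4)} total cap 33

Min-cut arcs: {(5,8), (9,4), (12,4), (14,4)} (total capacity 33)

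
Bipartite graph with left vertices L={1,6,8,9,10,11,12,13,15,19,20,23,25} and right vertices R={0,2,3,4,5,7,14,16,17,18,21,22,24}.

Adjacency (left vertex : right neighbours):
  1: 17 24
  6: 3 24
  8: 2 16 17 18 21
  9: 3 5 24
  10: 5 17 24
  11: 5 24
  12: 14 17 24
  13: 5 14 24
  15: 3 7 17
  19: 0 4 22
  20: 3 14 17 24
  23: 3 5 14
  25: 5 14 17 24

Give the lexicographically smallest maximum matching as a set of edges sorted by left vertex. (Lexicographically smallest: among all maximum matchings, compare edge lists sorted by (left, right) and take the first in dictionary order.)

Lex-smallest maximum matching: {(1,17), (6,3), (8,2), (9,5), (10,24), (12,14), (15,7), (19,0)}

|M| = 8 (so the lex-smallest maximum matching has 8 edges)
process left vertices in ascending order; for each, take the smallest-labelled available neighbour that still permits 8 edges overall, or leave it unmatched if none does
lex-smallest matching: {1-17, 6-3, 8-2, 9-5, 10-24, 12-14, 15-7, 19-0}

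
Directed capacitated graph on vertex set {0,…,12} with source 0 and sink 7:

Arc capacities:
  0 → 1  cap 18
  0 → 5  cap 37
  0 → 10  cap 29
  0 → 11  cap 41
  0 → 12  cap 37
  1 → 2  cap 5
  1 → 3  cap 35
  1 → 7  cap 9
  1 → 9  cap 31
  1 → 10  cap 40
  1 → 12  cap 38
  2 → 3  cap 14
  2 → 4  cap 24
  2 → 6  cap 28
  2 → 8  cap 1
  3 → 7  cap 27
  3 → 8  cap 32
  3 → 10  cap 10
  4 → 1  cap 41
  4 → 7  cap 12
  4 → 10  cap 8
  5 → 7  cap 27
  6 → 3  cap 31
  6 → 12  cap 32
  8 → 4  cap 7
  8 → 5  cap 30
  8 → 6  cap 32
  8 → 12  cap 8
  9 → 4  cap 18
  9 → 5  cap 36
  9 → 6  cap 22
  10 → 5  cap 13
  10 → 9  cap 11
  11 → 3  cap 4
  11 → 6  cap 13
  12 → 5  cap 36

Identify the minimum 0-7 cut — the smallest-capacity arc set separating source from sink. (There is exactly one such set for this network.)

augment #1: 0→1→7 push 9
augment #2: 0→5→7 push 27
augment #3: 0→1→3→7 push 9
augment #4: 0→11→3→7 push 4
augment #5: 0→10→9→4→7 push 11
augment #6: 0→11→6→3→7 push 13
max flow = 73; residual-reachable set from 0 gives S-side
cut edges (S→T): {(0,1), (5,7), (10,9), (11,3), (11,6)} total cap 73

Min-cut arcs: {(0,1), (5,7), (10,9), (11,3), (11,6)} (total capacity 73)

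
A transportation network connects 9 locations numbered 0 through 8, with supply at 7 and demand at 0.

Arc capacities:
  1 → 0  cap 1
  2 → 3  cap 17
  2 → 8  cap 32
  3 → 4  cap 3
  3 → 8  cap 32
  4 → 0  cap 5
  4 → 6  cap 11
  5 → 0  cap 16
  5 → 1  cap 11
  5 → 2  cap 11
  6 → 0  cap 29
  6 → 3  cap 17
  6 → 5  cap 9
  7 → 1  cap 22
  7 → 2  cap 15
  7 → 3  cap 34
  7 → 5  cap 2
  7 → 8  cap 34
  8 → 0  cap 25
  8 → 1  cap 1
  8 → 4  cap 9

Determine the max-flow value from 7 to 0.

augment #1: 7→1→0 bottleneck 1, total now 1
augment #2: 7→5→0 bottleneck 2, total now 3
augment #3: 7→8→0 bottleneck 25, total now 28
augment #4: 7→3→4→0 bottleneck 3, total now 31
augment #5: 7→8→4→0 bottleneck 2, total now 33
augment #6: 7→8→4→6→0 bottleneck 7, total now 40

Maximum flow value: 40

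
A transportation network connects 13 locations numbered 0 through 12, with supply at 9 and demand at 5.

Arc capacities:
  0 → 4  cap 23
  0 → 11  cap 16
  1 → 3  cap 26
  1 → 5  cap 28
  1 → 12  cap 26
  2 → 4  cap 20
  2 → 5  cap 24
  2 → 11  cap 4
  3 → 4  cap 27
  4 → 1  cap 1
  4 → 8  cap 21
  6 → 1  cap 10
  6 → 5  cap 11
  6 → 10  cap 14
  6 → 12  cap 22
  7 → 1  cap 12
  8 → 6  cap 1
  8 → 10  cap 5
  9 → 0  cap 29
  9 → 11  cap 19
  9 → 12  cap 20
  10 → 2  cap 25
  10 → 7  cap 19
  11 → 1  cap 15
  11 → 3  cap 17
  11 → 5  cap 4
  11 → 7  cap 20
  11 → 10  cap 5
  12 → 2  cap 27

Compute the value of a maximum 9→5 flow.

Maximum flow value: 57

augment #1: 9→11→5 bottleneck 4, total now 4
augment #2: 9→11→1→5 bottleneck 15, total now 19
augment #3: 9→12→2→5 bottleneck 20, total now 39
augment #4: 9→0→4→1→5 bottleneck 1, total now 40
augment #5: 9→0→4→8→6→5 bottleneck 1, total now 41
augment #6: 9→0→11→7→1→5 bottleneck 12, total now 53
augment #7: 9→0→11→10→2→5 bottleneck 4, total now 57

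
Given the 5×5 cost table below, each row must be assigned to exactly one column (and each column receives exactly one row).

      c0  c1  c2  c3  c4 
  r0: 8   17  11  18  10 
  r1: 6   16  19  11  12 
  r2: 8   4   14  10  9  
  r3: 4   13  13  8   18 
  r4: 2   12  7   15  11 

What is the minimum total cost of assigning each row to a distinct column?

Minimum assignment cost: 35

optimal assignment: row0→col4 (cost 10), row1→col0 (cost 6), row2→col1 (cost 4), row3→col3 (cost 8), row4→col2 (cost 7)
total = 10 + 6 + 4 + 8 + 7 = 35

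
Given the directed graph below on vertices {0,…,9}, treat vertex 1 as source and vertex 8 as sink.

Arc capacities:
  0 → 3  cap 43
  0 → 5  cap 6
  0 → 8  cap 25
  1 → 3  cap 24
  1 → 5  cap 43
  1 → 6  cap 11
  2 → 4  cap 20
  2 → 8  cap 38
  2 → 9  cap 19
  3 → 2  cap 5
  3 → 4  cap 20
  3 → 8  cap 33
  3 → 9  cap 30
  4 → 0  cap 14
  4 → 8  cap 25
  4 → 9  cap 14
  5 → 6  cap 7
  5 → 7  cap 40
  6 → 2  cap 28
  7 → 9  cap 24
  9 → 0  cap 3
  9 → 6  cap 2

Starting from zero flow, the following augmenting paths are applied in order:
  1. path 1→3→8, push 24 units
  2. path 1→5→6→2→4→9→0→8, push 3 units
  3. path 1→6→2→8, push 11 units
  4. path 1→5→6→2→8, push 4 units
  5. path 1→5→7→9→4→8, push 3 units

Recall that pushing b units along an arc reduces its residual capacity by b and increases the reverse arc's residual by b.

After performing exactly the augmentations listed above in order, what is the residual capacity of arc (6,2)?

Residual capacity of (6,2): 10

after path 1 (1→3→8, push 24): res(6,2)=28
after path 2 (1→5→6→2→4→9→0→8, push 3): res(6,2)=25
after path 3 (1→6→2→8, push 11): res(6,2)=14
after path 4 (1→5→6→2→8, push 4): res(6,2)=10
after path 5 (1→5→7→9→4→8, push 3): res(6,2)=10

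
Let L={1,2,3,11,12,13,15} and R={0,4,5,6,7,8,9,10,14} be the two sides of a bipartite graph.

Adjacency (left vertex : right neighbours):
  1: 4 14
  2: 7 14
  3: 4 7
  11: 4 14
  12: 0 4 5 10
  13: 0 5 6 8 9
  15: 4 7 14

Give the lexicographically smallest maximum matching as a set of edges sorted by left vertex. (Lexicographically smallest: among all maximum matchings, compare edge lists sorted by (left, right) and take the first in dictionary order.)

Lex-smallest maximum matching: {(1,4), (2,7), (11,14), (12,0), (13,5)}

|M| = 5 (so the lex-smallest maximum matching has 5 edges)
process left vertices in ascending order; for each, take the smallest-labelled available neighbour that still permits 5 edges overall, or leave it unmatched if none does
lex-smallest matching: {1-4, 2-7, 11-14, 12-0, 13-5}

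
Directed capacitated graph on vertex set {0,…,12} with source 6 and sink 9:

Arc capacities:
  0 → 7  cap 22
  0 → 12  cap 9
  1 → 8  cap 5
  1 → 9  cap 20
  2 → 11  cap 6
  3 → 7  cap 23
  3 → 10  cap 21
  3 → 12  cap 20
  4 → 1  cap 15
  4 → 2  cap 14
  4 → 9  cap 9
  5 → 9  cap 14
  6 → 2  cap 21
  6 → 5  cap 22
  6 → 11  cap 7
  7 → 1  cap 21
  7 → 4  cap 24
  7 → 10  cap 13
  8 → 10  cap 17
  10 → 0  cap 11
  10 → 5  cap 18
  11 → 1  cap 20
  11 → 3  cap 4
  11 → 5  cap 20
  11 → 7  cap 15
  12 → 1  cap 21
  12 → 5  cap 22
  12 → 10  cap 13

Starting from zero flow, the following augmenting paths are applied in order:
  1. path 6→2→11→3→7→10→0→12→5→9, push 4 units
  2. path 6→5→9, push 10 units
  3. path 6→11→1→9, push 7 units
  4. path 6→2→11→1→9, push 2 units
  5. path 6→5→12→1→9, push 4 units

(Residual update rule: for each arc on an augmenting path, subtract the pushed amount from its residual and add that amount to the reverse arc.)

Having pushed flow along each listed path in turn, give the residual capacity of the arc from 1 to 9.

Residual capacity of (1,9): 7

after path 1 (6→2→11→3→7→10→0→12→5→9, push 4): res(1,9)=20
after path 2 (6→5→9, push 10): res(1,9)=20
after path 3 (6→11→1→9, push 7): res(1,9)=13
after path 4 (6→2→11→1→9, push 2): res(1,9)=11
after path 5 (6→5→12→1→9, push 4): res(1,9)=7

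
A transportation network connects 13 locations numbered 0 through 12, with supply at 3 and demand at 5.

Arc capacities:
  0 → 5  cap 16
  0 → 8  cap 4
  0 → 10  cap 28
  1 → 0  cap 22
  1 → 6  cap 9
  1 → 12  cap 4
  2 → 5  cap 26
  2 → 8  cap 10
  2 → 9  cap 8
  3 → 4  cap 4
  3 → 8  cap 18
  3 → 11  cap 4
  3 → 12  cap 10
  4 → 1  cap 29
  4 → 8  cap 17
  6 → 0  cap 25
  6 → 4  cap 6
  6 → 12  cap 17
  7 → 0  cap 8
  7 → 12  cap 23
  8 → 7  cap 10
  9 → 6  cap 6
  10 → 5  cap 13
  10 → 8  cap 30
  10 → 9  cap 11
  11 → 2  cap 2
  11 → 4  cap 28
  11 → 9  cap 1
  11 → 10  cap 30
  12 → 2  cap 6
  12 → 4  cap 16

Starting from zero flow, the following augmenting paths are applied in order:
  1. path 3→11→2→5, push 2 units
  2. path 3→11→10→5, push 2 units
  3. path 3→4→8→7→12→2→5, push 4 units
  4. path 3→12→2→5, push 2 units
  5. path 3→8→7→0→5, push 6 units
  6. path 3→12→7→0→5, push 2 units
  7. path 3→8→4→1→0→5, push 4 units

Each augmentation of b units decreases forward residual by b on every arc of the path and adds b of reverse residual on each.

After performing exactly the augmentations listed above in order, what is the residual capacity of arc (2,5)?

after path 1 (3→11→2→5, push 2): res(2,5)=24
after path 2 (3→11→10→5, push 2): res(2,5)=24
after path 3 (3→4→8→7→12→2→5, push 4): res(2,5)=20
after path 4 (3→12→2→5, push 2): res(2,5)=18
after path 5 (3→8→7→0→5, push 6): res(2,5)=18
after path 6 (3→12→7→0→5, push 2): res(2,5)=18
after path 7 (3→8→4→1→0→5, push 4): res(2,5)=18

Residual capacity of (2,5): 18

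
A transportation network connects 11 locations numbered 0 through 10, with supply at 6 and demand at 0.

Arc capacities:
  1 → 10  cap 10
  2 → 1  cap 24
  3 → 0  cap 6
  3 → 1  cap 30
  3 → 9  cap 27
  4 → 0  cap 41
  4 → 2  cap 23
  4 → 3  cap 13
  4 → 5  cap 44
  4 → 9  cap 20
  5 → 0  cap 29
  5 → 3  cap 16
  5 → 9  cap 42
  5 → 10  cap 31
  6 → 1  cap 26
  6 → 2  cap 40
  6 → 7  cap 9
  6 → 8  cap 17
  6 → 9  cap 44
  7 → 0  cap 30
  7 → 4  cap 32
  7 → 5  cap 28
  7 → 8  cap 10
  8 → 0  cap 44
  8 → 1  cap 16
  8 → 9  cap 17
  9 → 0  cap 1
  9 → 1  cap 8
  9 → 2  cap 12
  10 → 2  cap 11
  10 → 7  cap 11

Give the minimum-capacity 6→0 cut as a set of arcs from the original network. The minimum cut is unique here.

Min-cut arcs: {(1,10), (6,7), (6,8), (9,0)} (total capacity 37)

augment #1: 6→7→0 push 9
augment #2: 6→8→0 push 17
augment #3: 6→9→0 push 1
augment #4: 6→1→10→7→0 push 10
max flow = 37; residual-reachable set from 6 gives S-side
cut edges (S→T): {(1,10), (6,7), (6,8), (9,0)} total cap 37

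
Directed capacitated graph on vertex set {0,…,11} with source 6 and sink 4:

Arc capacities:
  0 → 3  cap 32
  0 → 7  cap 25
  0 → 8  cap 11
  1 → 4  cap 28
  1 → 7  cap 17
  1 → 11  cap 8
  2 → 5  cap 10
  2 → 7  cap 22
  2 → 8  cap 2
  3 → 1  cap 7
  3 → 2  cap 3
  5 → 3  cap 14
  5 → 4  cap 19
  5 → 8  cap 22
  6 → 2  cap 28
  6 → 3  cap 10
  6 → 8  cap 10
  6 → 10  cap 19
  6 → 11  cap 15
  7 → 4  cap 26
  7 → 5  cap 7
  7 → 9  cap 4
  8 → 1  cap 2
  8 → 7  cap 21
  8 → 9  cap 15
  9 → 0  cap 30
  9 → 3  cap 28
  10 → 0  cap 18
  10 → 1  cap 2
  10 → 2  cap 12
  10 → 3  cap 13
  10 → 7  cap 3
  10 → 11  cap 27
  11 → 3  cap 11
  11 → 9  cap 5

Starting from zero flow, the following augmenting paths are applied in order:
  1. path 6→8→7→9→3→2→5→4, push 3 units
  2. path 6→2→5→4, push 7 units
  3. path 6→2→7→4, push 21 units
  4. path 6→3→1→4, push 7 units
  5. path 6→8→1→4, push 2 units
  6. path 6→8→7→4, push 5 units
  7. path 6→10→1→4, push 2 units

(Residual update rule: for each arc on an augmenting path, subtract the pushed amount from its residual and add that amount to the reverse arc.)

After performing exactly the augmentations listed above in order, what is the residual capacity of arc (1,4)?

after path 1 (6→8→7→9→3→2→5→4, push 3): res(1,4)=28
after path 2 (6→2→5→4, push 7): res(1,4)=28
after path 3 (6→2→7→4, push 21): res(1,4)=28
after path 4 (6→3→1→4, push 7): res(1,4)=21
after path 5 (6→8→1→4, push 2): res(1,4)=19
after path 6 (6→8→7→4, push 5): res(1,4)=19
after path 7 (6→10→1→4, push 2): res(1,4)=17

Residual capacity of (1,4): 17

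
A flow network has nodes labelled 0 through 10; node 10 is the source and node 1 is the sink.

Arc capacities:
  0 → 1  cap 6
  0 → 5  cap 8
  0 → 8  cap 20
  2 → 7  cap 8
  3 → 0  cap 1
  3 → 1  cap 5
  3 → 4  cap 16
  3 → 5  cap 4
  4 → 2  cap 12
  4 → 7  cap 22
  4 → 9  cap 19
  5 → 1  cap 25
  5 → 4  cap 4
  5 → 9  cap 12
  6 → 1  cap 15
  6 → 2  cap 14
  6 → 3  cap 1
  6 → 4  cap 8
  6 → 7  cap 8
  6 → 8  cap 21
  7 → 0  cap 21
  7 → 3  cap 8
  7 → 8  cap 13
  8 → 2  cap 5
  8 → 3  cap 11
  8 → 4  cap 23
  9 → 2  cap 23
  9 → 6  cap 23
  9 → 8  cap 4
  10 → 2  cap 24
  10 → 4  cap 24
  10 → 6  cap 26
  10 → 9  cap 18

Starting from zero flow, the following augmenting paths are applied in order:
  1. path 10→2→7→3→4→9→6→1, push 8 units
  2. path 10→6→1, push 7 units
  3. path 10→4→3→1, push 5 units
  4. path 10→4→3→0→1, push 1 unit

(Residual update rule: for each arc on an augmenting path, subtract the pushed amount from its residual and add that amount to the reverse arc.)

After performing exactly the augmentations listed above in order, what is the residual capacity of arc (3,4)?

Residual capacity of (3,4): 14

after path 1 (10→2→7→3→4→9→6→1, push 8): res(3,4)=8
after path 2 (10→6→1, push 7): res(3,4)=8
after path 3 (10→4→3→1, push 5): res(3,4)=13
after path 4 (10→4→3→0→1, push 1): res(3,4)=14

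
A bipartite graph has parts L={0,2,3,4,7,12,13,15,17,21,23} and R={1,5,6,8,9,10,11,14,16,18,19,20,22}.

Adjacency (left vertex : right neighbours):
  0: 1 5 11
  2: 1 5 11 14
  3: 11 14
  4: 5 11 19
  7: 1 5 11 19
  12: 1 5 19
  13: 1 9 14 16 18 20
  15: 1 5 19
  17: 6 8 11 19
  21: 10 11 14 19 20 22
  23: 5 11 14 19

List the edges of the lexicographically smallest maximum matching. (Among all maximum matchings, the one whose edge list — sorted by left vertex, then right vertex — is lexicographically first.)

|M| = 8 (so the lex-smallest maximum matching has 8 edges)
process left vertices in ascending order; for each, take the smallest-labelled available neighbour that still permits 8 edges overall, or leave it unmatched if none does
lex-smallest matching: {0-1, 2-5, 3-11, 4-19, 13-9, 17-6, 21-10, 23-14}

Lex-smallest maximum matching: {(0,1), (2,5), (3,11), (4,19), (13,9), (17,6), (21,10), (23,14)}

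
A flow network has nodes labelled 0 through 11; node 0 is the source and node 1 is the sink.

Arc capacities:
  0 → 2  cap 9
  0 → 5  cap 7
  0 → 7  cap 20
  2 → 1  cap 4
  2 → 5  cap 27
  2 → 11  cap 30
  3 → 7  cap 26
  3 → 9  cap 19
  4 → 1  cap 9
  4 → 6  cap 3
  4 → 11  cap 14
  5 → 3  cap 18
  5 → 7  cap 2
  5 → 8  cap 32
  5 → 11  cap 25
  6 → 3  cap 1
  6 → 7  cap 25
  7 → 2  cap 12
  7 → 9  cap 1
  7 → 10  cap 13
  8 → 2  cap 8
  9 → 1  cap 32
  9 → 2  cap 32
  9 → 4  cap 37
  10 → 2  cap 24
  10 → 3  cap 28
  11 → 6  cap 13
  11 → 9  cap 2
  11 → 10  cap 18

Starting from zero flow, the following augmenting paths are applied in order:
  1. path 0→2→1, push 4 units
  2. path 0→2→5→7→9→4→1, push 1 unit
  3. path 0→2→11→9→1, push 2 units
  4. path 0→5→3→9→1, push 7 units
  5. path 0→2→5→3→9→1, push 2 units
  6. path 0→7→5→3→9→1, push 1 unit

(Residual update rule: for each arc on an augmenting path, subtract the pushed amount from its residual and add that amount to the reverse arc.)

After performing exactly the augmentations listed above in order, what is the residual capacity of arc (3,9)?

Residual capacity of (3,9): 9

after path 1 (0→2→1, push 4): res(3,9)=19
after path 2 (0→2→5→7→9→4→1, push 1): res(3,9)=19
after path 3 (0→2→11→9→1, push 2): res(3,9)=19
after path 4 (0→5→3→9→1, push 7): res(3,9)=12
after path 5 (0→2→5→3→9→1, push 2): res(3,9)=10
after path 6 (0→7→5→3→9→1, push 1): res(3,9)=9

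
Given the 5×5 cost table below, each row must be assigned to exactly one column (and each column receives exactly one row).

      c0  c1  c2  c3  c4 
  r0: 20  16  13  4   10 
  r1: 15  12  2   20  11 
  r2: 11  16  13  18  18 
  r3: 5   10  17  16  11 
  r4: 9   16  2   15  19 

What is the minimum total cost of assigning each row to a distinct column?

one of 2 optimal assignments: row0→col3 (cost 4), row1→col4 (cost 11), row2→col0 (cost 11), row3→col1 (cost 10), row4→col2 (cost 2)
total = 4 + 11 + 11 + 10 + 2 = 38

Minimum assignment cost: 38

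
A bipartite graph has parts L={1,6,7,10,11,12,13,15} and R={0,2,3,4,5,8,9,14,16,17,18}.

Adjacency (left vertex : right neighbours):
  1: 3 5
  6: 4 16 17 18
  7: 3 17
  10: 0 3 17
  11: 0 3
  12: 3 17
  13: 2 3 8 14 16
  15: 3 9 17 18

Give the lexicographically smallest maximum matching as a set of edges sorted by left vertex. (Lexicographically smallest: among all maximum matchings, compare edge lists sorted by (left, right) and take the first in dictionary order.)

Lex-smallest maximum matching: {(1,5), (6,4), (7,3), (10,0), (12,17), (13,2), (15,9)}

|M| = 7 (so the lex-smallest maximum matching has 7 edges)
process left vertices in ascending order; for each, take the smallest-labelled available neighbour that still permits 7 edges overall, or leave it unmatched if none does
lex-smallest matching: {1-5, 6-4, 7-3, 10-0, 12-17, 13-2, 15-9}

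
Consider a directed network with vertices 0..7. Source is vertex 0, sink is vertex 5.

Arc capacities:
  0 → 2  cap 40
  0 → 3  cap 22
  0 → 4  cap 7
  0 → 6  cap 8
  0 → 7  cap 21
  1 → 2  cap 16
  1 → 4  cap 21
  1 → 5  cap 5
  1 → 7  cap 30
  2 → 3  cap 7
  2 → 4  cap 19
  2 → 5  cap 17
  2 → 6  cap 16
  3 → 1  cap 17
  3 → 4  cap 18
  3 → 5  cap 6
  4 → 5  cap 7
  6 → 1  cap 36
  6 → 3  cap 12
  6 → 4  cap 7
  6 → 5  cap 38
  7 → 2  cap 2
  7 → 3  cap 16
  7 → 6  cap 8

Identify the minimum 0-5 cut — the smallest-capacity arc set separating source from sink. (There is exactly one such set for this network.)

Min-cut arcs: {(0,6), (1,5), (2,5), (2,6), (3,5), (4,5), (7,6)} (total capacity 67)

augment #1: 0→2→5 push 17
augment #2: 0→3→5 push 6
augment #3: 0→4→5 push 7
augment #4: 0→6→5 push 8
augment #5: 0→2→6→5 push 16
augment #6: 0→3→1→5 push 5
augment #7: 0→7→6→5 push 8
max flow = 67; residual-reachable set from 0 gives S-side
cut edges (S→T): {(0,6), (1,5), (2,5), (2,6), (3,5), (4,5), (7,6)} total cap 67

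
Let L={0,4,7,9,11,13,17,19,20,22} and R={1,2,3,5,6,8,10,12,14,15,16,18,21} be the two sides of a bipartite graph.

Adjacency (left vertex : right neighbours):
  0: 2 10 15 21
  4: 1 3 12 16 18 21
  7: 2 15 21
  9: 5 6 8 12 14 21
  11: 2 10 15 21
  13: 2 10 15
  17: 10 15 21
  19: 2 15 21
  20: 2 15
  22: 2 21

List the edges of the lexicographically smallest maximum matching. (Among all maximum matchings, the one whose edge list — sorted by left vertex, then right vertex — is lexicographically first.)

|M| = 6 (so the lex-smallest maximum matching has 6 edges)
process left vertices in ascending order; for each, take the smallest-labelled available neighbour that still permits 6 edges overall, or leave it unmatched if none does
lex-smallest matching: {0-2, 4-1, 7-15, 9-5, 11-10, 17-21}

Lex-smallest maximum matching: {(0,2), (4,1), (7,15), (9,5), (11,10), (17,21)}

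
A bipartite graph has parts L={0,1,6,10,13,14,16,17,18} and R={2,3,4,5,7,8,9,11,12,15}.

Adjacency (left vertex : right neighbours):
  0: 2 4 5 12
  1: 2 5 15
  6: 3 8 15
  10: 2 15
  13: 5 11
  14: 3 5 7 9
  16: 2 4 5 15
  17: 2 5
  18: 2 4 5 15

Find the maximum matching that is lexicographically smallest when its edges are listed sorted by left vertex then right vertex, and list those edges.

Lex-smallest maximum matching: {(0,12), (1,2), (6,3), (10,15), (13,11), (14,7), (16,4), (17,5)}

|M| = 8 (so the lex-smallest maximum matching has 8 edges)
process left vertices in ascending order; for each, take the smallest-labelled available neighbour that still permits 8 edges overall, or leave it unmatched if none does
lex-smallest matching: {0-12, 1-2, 6-3, 10-15, 13-11, 14-7, 16-4, 17-5}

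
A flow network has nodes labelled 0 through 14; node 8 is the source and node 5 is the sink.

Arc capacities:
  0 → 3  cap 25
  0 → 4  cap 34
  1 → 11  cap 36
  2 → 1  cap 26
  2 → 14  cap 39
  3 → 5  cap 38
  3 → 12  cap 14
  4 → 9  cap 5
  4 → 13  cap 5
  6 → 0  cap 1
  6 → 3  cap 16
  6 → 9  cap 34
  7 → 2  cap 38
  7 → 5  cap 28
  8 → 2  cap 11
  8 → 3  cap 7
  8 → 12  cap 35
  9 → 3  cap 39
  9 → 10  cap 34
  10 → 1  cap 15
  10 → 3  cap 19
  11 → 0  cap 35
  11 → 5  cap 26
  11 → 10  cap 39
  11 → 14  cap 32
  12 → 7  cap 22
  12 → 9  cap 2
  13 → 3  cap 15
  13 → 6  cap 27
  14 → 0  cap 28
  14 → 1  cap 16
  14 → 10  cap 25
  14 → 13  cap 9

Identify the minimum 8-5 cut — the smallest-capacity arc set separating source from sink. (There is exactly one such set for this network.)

Min-cut arcs: {(8,2), (8,3), (12,7), (12,9)} (total capacity 42)

augment #1: 8→3→5 push 7
augment #2: 8→12→7→5 push 22
augment #3: 8→2→1→11→5 push 11
augment #4: 8→12→9→3→5 push 2
max flow = 42; residual-reachable set from 8 gives S-side
cut edges (S→T): {(8,2), (8,3), (12,7), (12,9)} total cap 42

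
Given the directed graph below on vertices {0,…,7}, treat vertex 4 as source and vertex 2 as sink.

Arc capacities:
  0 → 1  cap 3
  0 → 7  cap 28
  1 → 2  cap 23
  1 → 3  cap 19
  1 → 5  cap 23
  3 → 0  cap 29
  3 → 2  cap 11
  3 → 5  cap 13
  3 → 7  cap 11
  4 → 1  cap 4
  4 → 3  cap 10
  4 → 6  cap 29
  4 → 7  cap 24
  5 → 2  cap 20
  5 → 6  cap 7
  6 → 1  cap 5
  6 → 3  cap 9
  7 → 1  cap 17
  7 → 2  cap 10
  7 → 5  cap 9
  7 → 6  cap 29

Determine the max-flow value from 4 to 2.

Maximum flow value: 52

augment #1: 4→1→2 bottleneck 4, total now 4
augment #2: 4→3→2 bottleneck 10, total now 14
augment #3: 4→7→2 bottleneck 10, total now 24
augment #4: 4→6→1→2 bottleneck 5, total now 29
augment #5: 4→6→3→2 bottleneck 1, total now 30
augment #6: 4→7→1→2 bottleneck 14, total now 44
augment #7: 4→6→3→5→2 bottleneck 8, total now 52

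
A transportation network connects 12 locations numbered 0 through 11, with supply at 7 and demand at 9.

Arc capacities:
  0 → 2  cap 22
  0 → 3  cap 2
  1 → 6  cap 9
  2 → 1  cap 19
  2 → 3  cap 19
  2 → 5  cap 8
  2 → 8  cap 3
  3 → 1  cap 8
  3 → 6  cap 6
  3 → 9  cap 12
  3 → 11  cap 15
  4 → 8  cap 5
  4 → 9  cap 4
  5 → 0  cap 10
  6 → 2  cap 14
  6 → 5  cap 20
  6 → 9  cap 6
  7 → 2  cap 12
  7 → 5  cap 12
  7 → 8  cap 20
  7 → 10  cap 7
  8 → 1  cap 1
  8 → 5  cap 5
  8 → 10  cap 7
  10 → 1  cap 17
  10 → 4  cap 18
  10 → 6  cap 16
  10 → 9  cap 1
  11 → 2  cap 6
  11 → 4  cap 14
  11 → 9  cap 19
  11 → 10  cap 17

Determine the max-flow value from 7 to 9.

augment #1: 7→10→9 bottleneck 1, total now 1
augment #2: 7→2→3→9 bottleneck 12, total now 13
augment #3: 7→10→4→9 bottleneck 4, total now 17
augment #4: 7→10→6→9 bottleneck 2, total now 19
augment #5: 7→8→1→6→9 bottleneck 1, total now 20
augment #6: 7→8→10→6→9 bottleneck 3, total now 23
augment #7: 7→5→0→3→11→9 bottleneck 2, total now 25
augment #8: 7→5→0→2→3→11→9 bottleneck 7, total now 32

Maximum flow value: 32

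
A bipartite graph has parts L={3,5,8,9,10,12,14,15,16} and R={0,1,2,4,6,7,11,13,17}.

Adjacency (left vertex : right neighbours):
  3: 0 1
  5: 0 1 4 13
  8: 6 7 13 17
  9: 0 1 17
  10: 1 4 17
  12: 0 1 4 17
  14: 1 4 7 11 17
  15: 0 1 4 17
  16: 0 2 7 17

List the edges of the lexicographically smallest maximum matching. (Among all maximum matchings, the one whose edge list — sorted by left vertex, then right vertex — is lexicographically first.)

|M| = 8 (so the lex-smallest maximum matching has 8 edges)
process left vertices in ascending order; for each, take the smallest-labelled available neighbour that still permits 8 edges overall, or leave it unmatched if none does
lex-smallest matching: {3-0, 5-13, 8-6, 9-1, 10-4, 12-17, 14-7, 16-2}

Lex-smallest maximum matching: {(3,0), (5,13), (8,6), (9,1), (10,4), (12,17), (14,7), (16,2)}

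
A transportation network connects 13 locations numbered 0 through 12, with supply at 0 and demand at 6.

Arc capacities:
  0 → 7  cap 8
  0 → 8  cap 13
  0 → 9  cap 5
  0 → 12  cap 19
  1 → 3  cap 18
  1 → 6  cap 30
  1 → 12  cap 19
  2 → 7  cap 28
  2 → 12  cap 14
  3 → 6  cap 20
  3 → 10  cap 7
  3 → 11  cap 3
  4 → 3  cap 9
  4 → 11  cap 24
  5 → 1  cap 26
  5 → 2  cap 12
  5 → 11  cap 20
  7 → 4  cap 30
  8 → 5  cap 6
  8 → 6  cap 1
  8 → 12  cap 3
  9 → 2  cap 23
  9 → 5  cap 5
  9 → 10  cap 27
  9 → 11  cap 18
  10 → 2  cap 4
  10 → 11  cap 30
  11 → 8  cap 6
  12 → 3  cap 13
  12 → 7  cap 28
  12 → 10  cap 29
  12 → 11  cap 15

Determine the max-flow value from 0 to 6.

augment #1: 0→8→6 bottleneck 1, total now 1
augment #2: 0→12→3→6 bottleneck 13, total now 14
augment #3: 0→7→4→3→6 bottleneck 7, total now 21
augment #4: 0→8→5→1→6 bottleneck 6, total now 27
augment #5: 0→9→5→1→6 bottleneck 5, total now 32

Maximum flow value: 32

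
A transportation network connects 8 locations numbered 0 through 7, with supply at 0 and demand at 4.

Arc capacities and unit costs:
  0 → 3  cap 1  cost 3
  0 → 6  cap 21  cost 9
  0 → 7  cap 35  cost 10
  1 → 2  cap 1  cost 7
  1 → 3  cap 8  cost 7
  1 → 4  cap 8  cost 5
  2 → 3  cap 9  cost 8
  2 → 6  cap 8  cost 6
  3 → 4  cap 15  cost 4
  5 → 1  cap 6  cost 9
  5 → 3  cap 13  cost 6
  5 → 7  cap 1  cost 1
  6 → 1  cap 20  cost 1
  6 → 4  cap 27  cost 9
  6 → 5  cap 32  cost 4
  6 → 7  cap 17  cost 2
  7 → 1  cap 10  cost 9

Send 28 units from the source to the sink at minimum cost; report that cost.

shortest-cost path #1: 0→3→4 push 1 @ unit cost 7 (adds 7)
shortest-cost path #2: 0→6→1→4 push 8 @ unit cost 15 (adds 120)
shortest-cost path #3: 0→6→4 push 13 @ unit cost 18 (adds 234)
shortest-cost path #4: 0→7→1→6→4 push 6 @ unit cost 27 (adds 162)
total cost = 523

Minimum cost for 28 units: 523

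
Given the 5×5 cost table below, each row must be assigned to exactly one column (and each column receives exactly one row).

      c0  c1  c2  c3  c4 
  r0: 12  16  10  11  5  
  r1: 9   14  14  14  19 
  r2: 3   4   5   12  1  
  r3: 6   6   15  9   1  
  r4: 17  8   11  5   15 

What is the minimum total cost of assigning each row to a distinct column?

Minimum assignment cost: 29

optimal assignment: row0→col2 (cost 10), row1→col0 (cost 9), row2→col1 (cost 4), row3→col4 (cost 1), row4→col3 (cost 5)
total = 10 + 9 + 4 + 1 + 5 = 29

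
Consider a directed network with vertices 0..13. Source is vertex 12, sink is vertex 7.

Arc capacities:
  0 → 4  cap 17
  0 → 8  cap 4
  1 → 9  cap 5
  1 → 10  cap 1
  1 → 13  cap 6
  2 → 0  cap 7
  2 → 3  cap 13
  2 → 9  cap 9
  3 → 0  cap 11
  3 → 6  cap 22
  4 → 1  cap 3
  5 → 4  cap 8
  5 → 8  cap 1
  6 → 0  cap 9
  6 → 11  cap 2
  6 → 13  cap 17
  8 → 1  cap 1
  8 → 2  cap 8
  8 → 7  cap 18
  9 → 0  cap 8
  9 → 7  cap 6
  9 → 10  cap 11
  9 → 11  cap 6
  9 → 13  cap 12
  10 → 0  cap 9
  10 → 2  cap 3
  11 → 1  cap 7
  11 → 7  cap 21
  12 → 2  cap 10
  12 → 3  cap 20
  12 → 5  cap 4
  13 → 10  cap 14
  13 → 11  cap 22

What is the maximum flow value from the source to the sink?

augment #1: 12→2→9→7 bottleneck 6, total now 6
augment #2: 12→5→8→7 bottleneck 1, total now 7
augment #3: 12→2→0→8→7 bottleneck 4, total now 11
augment #4: 12→3→6→11→7 bottleneck 2, total now 13
augment #5: 12→3→6→13→11→7 bottleneck 17, total now 30
augment #6: 12→3→0→2→9→11→7 bottleneck 1, total now 31
augment #7: 12→5→4→1→9→11→7 bottleneck 1, total now 32

Maximum flow value: 32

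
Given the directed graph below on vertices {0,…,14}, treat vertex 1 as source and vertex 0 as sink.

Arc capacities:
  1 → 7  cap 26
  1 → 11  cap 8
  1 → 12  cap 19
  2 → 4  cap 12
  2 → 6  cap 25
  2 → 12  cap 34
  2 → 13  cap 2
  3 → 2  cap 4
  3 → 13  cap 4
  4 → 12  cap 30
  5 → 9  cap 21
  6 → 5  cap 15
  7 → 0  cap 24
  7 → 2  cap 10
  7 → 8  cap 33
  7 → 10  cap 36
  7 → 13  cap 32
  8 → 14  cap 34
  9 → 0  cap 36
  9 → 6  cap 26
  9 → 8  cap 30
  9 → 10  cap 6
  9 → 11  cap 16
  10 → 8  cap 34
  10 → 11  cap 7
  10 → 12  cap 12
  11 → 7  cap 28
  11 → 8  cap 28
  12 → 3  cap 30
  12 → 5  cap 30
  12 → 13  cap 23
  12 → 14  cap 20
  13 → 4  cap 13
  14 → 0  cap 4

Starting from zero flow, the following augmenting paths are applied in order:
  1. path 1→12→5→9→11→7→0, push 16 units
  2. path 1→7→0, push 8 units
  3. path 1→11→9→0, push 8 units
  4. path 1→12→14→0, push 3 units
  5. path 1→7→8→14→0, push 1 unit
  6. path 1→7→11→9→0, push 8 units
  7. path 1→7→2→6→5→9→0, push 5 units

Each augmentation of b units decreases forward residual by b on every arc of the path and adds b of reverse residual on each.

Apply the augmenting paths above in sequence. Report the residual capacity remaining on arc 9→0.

after path 1 (1→12→5→9→11→7→0, push 16): res(9,0)=36
after path 2 (1→7→0, push 8): res(9,0)=36
after path 3 (1→11→9→0, push 8): res(9,0)=28
after path 4 (1→12→14→0, push 3): res(9,0)=28
after path 5 (1→7→8→14→0, push 1): res(9,0)=28
after path 6 (1→7→11→9→0, push 8): res(9,0)=20
after path 7 (1→7→2→6→5→9→0, push 5): res(9,0)=15

Residual capacity of (9,0): 15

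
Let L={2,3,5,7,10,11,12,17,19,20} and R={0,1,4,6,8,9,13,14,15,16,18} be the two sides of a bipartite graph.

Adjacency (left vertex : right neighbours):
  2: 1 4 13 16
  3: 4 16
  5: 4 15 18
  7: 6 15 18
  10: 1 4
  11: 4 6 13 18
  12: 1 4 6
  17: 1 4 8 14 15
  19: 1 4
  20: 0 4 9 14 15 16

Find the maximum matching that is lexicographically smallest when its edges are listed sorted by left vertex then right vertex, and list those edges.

Lex-smallest maximum matching: {(2,1), (3,16), (5,15), (7,18), (10,4), (11,13), (12,6), (17,8), (20,0)}

|M| = 9 (so the lex-smallest maximum matching has 9 edges)
process left vertices in ascending order; for each, take the smallest-labelled available neighbour that still permits 9 edges overall, or leave it unmatched if none does
lex-smallest matching: {2-1, 3-16, 5-15, 7-18, 10-4, 11-13, 12-6, 17-8, 20-0}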